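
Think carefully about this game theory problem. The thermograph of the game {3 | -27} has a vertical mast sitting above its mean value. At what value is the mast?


Game = {3 | -27}, a switch {a | b} with numbers a > b.
Its thermograph has left wall a - t and right wall b + t, which meet at t = (a - b)/2, where both equal (a + b)/2. So the mast (mean value) is at (a + b)/2.
Mean = (3 + (-27))/2 = -24/2 = -12

-12


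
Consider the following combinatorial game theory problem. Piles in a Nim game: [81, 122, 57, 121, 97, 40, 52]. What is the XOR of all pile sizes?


We need the XOR (exclusive or) of all pile sizes.
After XOR-ing pile 1 (size 81): 0 XOR 81 = 81
After XOR-ing pile 2 (size 122): 81 XOR 122 = 43
After XOR-ing pile 3 (size 57): 43 XOR 57 = 18
After XOR-ing pile 4 (size 121): 18 XOR 121 = 107
After XOR-ing pile 5 (size 97): 107 XOR 97 = 10
After XOR-ing pile 6 (size 40): 10 XOR 40 = 34
After XOR-ing pile 7 (size 52): 34 XOR 52 = 22
The Nim-value of this position is 22.

22


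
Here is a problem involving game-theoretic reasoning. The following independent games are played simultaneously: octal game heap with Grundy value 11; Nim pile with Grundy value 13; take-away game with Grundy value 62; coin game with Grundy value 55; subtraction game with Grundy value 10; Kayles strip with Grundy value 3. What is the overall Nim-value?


By the Sprague-Grundy theorem, the Grundy value of a sum of games is the XOR of individual Grundy values.
octal game heap: Grundy value = 11. Running XOR: 0 XOR 11 = 11
Nim pile: Grundy value = 13. Running XOR: 11 XOR 13 = 6
take-away game: Grundy value = 62. Running XOR: 6 XOR 62 = 56
coin game: Grundy value = 55. Running XOR: 56 XOR 55 = 15
subtraction game: Grundy value = 10. Running XOR: 15 XOR 10 = 5
Kayles strip: Grundy value = 3. Running XOR: 5 XOR 3 = 6
The combined Grundy value is 6.

6


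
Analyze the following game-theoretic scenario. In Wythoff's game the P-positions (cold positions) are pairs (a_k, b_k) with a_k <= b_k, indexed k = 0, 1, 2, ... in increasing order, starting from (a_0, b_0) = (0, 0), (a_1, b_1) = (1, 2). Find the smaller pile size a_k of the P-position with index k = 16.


By Wythoff's theorem, a_k = floor(k * phi) and b_k = floor(k * phi^2) = a_k + k, where phi = (1 + sqrt(5))/2 is the golden ratio.
phi = (1 + sqrt(5))/2 = 1.618034
k = 16
k * phi = 16 * 1.618034 = 25.888544
a_16 = floor(k * phi) = 25

25


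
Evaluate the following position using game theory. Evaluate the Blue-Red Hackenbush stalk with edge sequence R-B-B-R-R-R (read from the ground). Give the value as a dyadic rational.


Edges (from ground): R-B-B-R-R-R
By Berlekamp's sign-expansion rule, a Blue-Red Hackenbush stalk has the value of the surreal number whose sign sequence is the edge sequence with B -> + and R -> -.
Sign sequence: -++---
Trace the sign expansion in the surreal number tree, starting from 0:
Edge 1: R (sign -) -> bounds (-inf, 0), value = -1
Edge 2: B (sign +) -> bounds (-1, 0), value = -1/2
Edge 3: B (sign +) -> bounds (-1/2, 0), value = -1/4
Edge 4: R (sign -) -> bounds (-1/2, -1/4), value = -3/8
Edge 5: R (sign -) -> bounds (-1/2, -3/8), value = -7/16
Edge 6: R (sign -) -> bounds (-1/2, -7/16), value = -15/32
Game value = -15/32

-15/32


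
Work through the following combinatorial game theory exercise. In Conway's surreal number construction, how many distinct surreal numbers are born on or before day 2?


Day 0: {|} = 0 is born. Count = 1.
Day n: the number of surreal numbers born by day n is 2^(n+1) - 1.
By day 0: 2^1 - 1 = 1
By day 1: 2^2 - 1 = 3
By day 2: 2^3 - 1 = 7
By day 2: 7 surreal numbers.

7


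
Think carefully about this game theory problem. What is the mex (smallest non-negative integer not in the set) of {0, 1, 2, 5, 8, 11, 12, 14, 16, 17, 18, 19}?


Set = {0, 1, 2, 5, 8, 11, 12, 14, 16, 17, 18, 19}
0 is in the set.
1 is in the set.
2 is in the set.
3 is NOT in the set. This is the mex.
mex = 3

3


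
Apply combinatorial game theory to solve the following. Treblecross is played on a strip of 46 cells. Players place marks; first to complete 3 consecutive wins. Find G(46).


Treblecross: place X on empty cells; 3-in-a-row wins.
Playing within two cells of an existing X lets the opponent win at once, so sensible play treats the cells i-2..i+2 around each X as dead. The player left with no safe cell loses, so this is a normal-play take-away game on strips of safe cells.
Placing X at cell i (0-indexed) of a strip of k safe cells leaves independent strips of sizes max(0, i-2) and max(0, k-i-3). Hence G(k) = mex{ G(max(0,i-2)) XOR G(max(0,k-i-3)) : 0 <= i < k }, with G(0) = 0.
G(1): splits (0,0):0^0=0 -> mex({0}) = 1
G(2): splits (0,0):0^0=0 -> mex({0}) = 1
G(3): splits (0,0):0^0=0 -> mex({0}) = 1
G(4): splits (0,1):0^1=1 (0,0):0^0=0 -> mex({0, 1}) = 2
G(5): splits (0,2):0^1=1 (0,1):0^1=1 (0,0):0^0=0 -> mex({0, 1}) = 2
G(6) = mex({1}) = 0
G(7) = mex({0, 1, 2}) = 3
G(8) = mex({0, 1, 2}) = 3
G(9) = mex({0, 2}) = 1
G(10) = mex({0, 2, 3}) = 1
G(11) = mex({0, 3}) = 1
G(12) = mex({1, 3}) = 0
G(13) = mex({0, 1, 2, 3}) = 4
G(14) = mex({0, 1, 2}) = 3
G(15) = mex({0, 1, 2}) = 3
G(16) = mex({0, 1, 2, 4}) = 3
G(17) = mex({0, 1, 3, 4}) = 2
G(18) = mex({0, 1, 3, 4}) = 2
G(19) = mex({0, 1, 3, 5}) = 2
G(20) = mex({0, 1, 2, 3, 5}) = 4
G(21) = mex({0, 1, 2, 3, 5}) = 4
G(22) = mex({1, 2, 6}) = 0
G(23) = mex({0, 1, 2, 3, 4, 6}) = 5
G(24) = mex({0, 1, 2, 3, 4}) = 5
G(25) = mex({0, 1, 3, 4, 7}) = 2
G(26) = mex({0, 1, 3, 4, 5, 7}) = 2
G(27) = mex({0, 1, 3, 5}) = 2
G(28) = mex({0, 1, 2, 5}) = 3
G(29) = mex({0, 1, 2, 4, 5, 6}) = 3
G(30) = mex({1, 2, 4, 6}) = 0
G(31) = mex({0, 1, 2, 3, 4, 6}) = 5
G(32) = mex({1, 2, 3, 4, 7}) = 0
G(33) = mex({0, 3, 7}) = 1
G(34) = mex({0, 2, 3, 5, 7}) = 1
G(35) = mex({0, 2, 3, 5, 6}) = 1
G(36) = mex({0, 1, 2, 5, 6}) = 3
G(37) = mex({0, 1, 2, 4, 5, 6}) = 3
G(38) = mex({0, 1, 2, 4}) = 3
G(39) = mex({0, 1, 2, 3, 4, 7}) = 5
G(40) = mex({0, 1, 2, 3, 4, 5, 7}) = 6
G(41) = mex({0, 1, 2, 3, 5, 7}) = 4
G(42) = mex({0, 1, 2, 3, 5, 6, 7}) = 4
G(43) = mex({0, 2, 3, 5, 6}) = 1
G(44) = mex({1, 2, 3, 4, 5, 6}) = 0
G(45) = mex({0, 1, 2, 3, 4, 6, 7}) = 5
G(46) = mex({0, 1, 2, 3, 4, 7}) = 5
Therefore G(46) = 5.

5


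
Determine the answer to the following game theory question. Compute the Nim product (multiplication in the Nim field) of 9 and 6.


Nim multiplication is bilinear over XOR: (u XOR v) * w = (u*w) XOR (v*w).
So we split each operand into its bit components and XOR the pairwise Nim products.
9 = 1 + 8 (as XOR of powers of 2).
6 = 2 + 4 (as XOR of powers of 2).
Using the standard Nim-product table on single bits:
  2*2 = 3,   2*4 = 8,   2*8 = 12,
  4*4 = 6,   4*8 = 11,  8*8 = 13,
and  1*x = x (identity), k*l = l*k (commutative).
Pairwise Nim products:
  1 * 2 = 2
  1 * 4 = 4
  8 * 2 = 12
  8 * 4 = 11
XOR them: 2 XOR 4 XOR 12 XOR 11 = 1.
Result: 9 * 6 = 1 (in Nim).

1


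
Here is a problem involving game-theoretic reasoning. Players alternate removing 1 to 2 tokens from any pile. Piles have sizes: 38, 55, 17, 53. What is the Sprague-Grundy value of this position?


Subtraction set: {1, 2}
For this subtraction set, G(n) = n mod 3 (period = max + 1 = 3).
Pile 1 (size 38): G(38) = 38 mod 3 = 2
Pile 2 (size 55): G(55) = 55 mod 3 = 1
Pile 3 (size 17): G(17) = 17 mod 3 = 2
Pile 4 (size 53): G(53) = 53 mod 3 = 2
Total Grundy value = XOR of all: 2 XOR 1 XOR 2 XOR 2 = 3

3


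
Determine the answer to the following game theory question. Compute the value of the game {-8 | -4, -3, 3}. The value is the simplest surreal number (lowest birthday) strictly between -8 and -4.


Left options: {-8}, max = -8
Right options: {-4, -3, 3}, min = -4
All options are numbers and max(Left) < min(Right), so by the simplicity theorem the value is the simplest (earliest-born) number strictly between -8 and -4.
Integers -7 through -5 all lie strictly between -8 and -4.
Among integers, the simplest (lowest birthday = smallest |n|; 0 is born on day 0, +-n on day n) is -5.
No non-integer in the interval can be simpler: if x is a non-integer in the interval, then floor(x) or ceil(x) also lies in the interval (the interval contains an integer), and both are proper prefixes of x's sign expansion, i.e. born earlier. So the game value is -5.
Game value = -5

-5


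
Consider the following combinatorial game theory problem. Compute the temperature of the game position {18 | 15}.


The game is {18 | 15}, a switch {a | b} with numbers a > b.
Cooling {a | b} by t gives {a - t | b + t}, which stops being hot when a - t = b + t, i.e. at t = (a - b)/2. So the temperature of a switch is (a - b)/2.
Temperature = (Left option - Right option) / 2
= (18 - (15)) / 2
= 3 / 2
= 3/2

3/2


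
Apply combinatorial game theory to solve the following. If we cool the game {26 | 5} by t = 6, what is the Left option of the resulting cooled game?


Original game: {26 | 5} (a switch {a | b} with a > b).
Cooling by t (for t below the temperature (a - b)/2 = 21/2) taxes each move by t: {a | b} cooled by t is {a - t | b + t}.
Cooling amount: t = 6
Cooled Left option: 26 - 6 = 20
Cooled Right option: 5 + 6 = 11
Cooled game: {20 | 11}
Left option = 20

20


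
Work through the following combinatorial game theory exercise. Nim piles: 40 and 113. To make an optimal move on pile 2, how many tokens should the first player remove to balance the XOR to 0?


Piles: 40 and 113
Current XOR: 40 XOR 113 = 89 (non-zero, so this is an N-position).
To make the XOR zero, we need to find a move that balances the piles.
For pile 2 (size 113): target = 113 XOR 89 = 40
We reduce pile 2 from 113 to 40.
Tokens removed: 113 - 40 = 73
Verification: 40 XOR 40 = 0

73


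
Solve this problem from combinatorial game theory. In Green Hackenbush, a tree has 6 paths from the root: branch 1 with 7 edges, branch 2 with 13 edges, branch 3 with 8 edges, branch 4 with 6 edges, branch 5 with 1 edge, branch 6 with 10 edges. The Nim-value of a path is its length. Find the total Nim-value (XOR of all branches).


The tree has 6 branches from the ground vertex.
In Green Hackenbush, the Nim-value of a simple path of length k is k.
Branch 1: length 7, Nim-value = 7
Branch 2: length 13, Nim-value = 13
Branch 3: length 8, Nim-value = 8
Branch 4: length 6, Nim-value = 6
Branch 5: length 1, Nim-value = 1
Branch 6: length 10, Nim-value = 10
Total Nim-value = XOR of all branch values:
0 XOR 7 = 7
7 XOR 13 = 10
10 XOR 8 = 2
2 XOR 6 = 4
4 XOR 1 = 5
5 XOR 10 = 15
Nim-value of the tree = 15

15


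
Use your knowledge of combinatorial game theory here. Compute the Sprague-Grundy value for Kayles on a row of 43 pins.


Kayles: a move removes 1 or 2 adjacent pins from a contiguous row.
Removing pins from a row of k leaves two independent rows (a, b) with a + b = k - 1 (one pin) or a + b = k - 2 (two pins); an end removal gives a = 0.
By Sprague-Grundy, G(k) = mex{ G(a) XOR G(b) } over all these splits. G(0) = 0.
G(1): splits (0,0):0^0=0 -> mex({0}) = 1
G(2): splits (0,1):0^1=1 (0,0):0^0=0 -> mex({0, 1}) = 2
G(3): splits (0,2):0^2=2 (1,1):1^1=0 (0,1):0^1=1 -> mex({0, 1, 2}) = 3
G(4): splits (0,3):0^3=3 (1,2):1^2=3 (0,2):0^2=2 (1,1):1^1=0 -> mex({0, 2, 3}) = 1
G(5): splits (0,4):0^1=1 (1,3):1^3=2 (2,2):2^2=0 (0,3):0^3=3 (1,2):1^2=3 -> mex({0, 1, 2, 3}) = 4
G(6) = mex({0, 1, 2, 4}) = 3
G(7) = mex({0, 1, 3, 4, 5}) = 2
G(8) = mex({0, 2, 3, 5, 6}) = 1
G(9) = mex({0, 1, 2, 3, 6, 7}) = 4
G(10) = mex({0, 1, 3, 4, 5, 7}) = 2
G(11) = mex({0, 1, 2, 3, 4, 5}) = 6
G(12) = mex({0, 1, 2, 3, 5, 6, 7}) = 4
G(13) = mex({0, 2, 3, 4, 6, 7}) = 1
G(14) = mex({0, 1, 4, 5, 6, 7}) = 2
G(15) = mex({0, 1, 2, 3, 4, 5, 6}) = 7
G(16) = mex({0, 2, 3, 5, 6, 7}) = 1
G(17) = mex({0, 1, 2, 3, 5, 6, 7}) = 4
G(18) = mex({0, 1, 2, 4, 5, 6}) = 3
G(19) = mex({0, 1, 3, 4, 5, 7}) = 2
G(20) = mex({0, 2, 3, 4, 5, 6, 7}) = 1
G(21) = mex({0, 1, 2, 3, 5, 6, 7}) = 4
G(22) = mex({0, 1, 2, 3, 4, 5, 7}) = 6
G(23) = mex({0, 1, 2, 3, 4, 5, 6}) = 7
G(24) = mex({0, 1, 2, 3, 5, 6, 7}) = 4
G(25) = mex({0, 2, 3, 4, 6, 7}) = 1
G(26) = mex({0, 1, 3, 4, 5, 6, 7}) = 2
G(27) = mex({0, 1, 2, 3, 4, 5, 6, 7}) = 8
G(28) = mex({0, 1, 2, 3, 4, 6, 7, 8}) = 5
G(29) = mex({0, 1, 2, 3, 5, 6, 7, 8, 9}) = 4
G(30) = mex({0, 1, 2, 3, 4, 5, 6, 9, 10}) = 7
G(31) = mex({0, 1, 3, 4, 5, 7, 10, 11}) = 2
G(32) = mex({0, 2, 3, 4, 5, 6, 7, 9, 11}) = 1
G(33) = mex({0, 1, 2, 3, 4, 5, 6, 7, 9, 12}) = 8
G(34) = mex({0, 1, 2, 3, 4, 5, 7, 8, 11, 12}) = 6
G(35) = mex({0, 1, 2, 3, 4, 5, 6, 8, 9, 10, 11}) = 7
G(36) = mex({0, 1, 2, 3, 5, 6, 7, 9, 10}) = 4
G(37) = mex({0, 2, 3, 4, 6, 7, 9, 10, 11, 12}) = 1
G(38) = mex({0, 1, 3, 4, 5, 6, 7, 9, 10, 11, 12}) = 2
G(39) = mex({0, 1, 2, 4, 5, 6, 7, 9, 10, 12, 14}) = 3
G(40) = mex({0, 2, 3, 4, 6, 7, 11, 12, 14}) = 1
G(41) = mex({0, 1, 2, 3, 5, 6, 7, 9, 10, 11, 12}) = 4
G(42) = mex({0, 1, 2, 3, 4, 5, 6, 9, 10}) = 7
G(43) = mex({0, 1, 3, 4, 5, 7, 9, 10, 12, 15}) = 2
Therefore G(43) = 2.

2


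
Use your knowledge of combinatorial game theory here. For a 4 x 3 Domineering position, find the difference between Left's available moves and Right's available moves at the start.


Board is 4 x 3 (rows x cols).
Left (vertical) placements: (rows-1) * cols = 3 * 3 = 9
Right (horizontal) placements: rows * (cols-1) = 4 * 2 = 8
Advantage = Left - Right = 9 - 8 = 1

1


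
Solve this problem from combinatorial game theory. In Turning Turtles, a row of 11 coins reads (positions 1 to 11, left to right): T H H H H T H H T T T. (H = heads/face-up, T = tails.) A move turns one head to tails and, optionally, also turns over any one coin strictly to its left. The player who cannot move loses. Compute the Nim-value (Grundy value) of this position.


Coins: T H H H H T H H T T T
Key fact: a single head at position k behaves exactly like a Nim heap of size k (turning it to T and optionally flipping a coin at j < k corresponds to moving the heap from k to j, or to 0), and heads combine as a disjunctive sum (two heads at the same place would cancel, matching j XOR j = 0). So the Nim-value is the XOR of the 1-indexed positions of the heads.
Face-up positions (1-indexed): [2, 3, 4, 5, 7, 8]
XOR 0 with 2: 0 XOR 2 = 2
XOR 2 with 3: 2 XOR 3 = 1
XOR 1 with 4: 1 XOR 4 = 5
XOR 5 with 5: 5 XOR 5 = 0
XOR 0 with 7: 0 XOR 7 = 7
XOR 7 with 8: 7 XOR 8 = 15
Nim-value = 15

15


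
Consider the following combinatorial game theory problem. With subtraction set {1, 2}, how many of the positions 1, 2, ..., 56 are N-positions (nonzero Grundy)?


Subtraction set S = {1, 2}, so G(n) = n mod 3.
G(n) = 0 when n is a multiple of 3.
Multiples of 3 in [1, 56]: 18
N-positions (nonzero Grundy) = 56 - 18 = 38

38


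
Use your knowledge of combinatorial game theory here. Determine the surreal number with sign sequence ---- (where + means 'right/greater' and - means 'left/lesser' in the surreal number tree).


Sign expansion: ----
Rule: track bounds (lo, hi), initially (-inf, +inf). On '+', the current value becomes lo and we move to the simplest number in (value, hi): value + 1 if hi = +inf, otherwise the midpoint (value + hi)/2. On '-', the current value becomes hi and we move to value - 1 if lo = -inf, otherwise the midpoint (lo + value)/2.
Start at 0.
Step 1: sign = -, move left. Bounds: (-inf, 0). Value = -1
Step 2: sign = -, move left. Bounds: (-inf, -1). Value = -2
Step 3: sign = -, move left. Bounds: (-inf, -2). Value = -3
Step 4: sign = -, move left. Bounds: (-inf, -3). Value = -4
The surreal number with sign expansion ---- is -4.

-4


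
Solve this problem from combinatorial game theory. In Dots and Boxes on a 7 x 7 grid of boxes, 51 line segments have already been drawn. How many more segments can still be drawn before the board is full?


Grid: 7 x 7 boxes, i.e. 8 rows and 8 columns of dots.
Horizontal edges: (rows + 1) * cols = 8 * 7 = 56
Vertical edges: rows * (cols + 1) = 7 * 8 = 56
Total edges: 56 + 56 = 112
Edges drawn: 51
Remaining: 112 - 51 = 61

61


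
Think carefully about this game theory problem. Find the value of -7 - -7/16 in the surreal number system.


x = -7, y = -7/16
Converting to common denominator: 16
x = -112/16, y = -7/16
x - y = -7 - -7/16 = -105/16

-105/16


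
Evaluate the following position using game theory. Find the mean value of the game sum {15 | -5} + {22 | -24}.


G1 = {15 | -5}, G2 = {22 | -24}
Each is a switch {a | b} with numbers a > b; its mean value is (a + b)/2, and mean value is additive over game sums: m(G1 + G2) = m(G1) + m(G2).
Mean of G1 = (15 + (-5))/2 = 10/2 = 5
Mean of G2 = (22 + (-24))/2 = -2/2 = -1
Mean of G1 + G2 = 5 + -1 = 4

4


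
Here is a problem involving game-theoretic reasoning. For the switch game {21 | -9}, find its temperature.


The game is {21 | -9}, a switch {a | b} with numbers a > b.
Cooling {a | b} by t gives {a - t | b + t}, which stops being hot when a - t = b + t, i.e. at t = (a - b)/2. So the temperature of a switch is (a - b)/2.
Temperature = (Left option - Right option) / 2
= (21 - (-9)) / 2
= 30 / 2
= 15

15


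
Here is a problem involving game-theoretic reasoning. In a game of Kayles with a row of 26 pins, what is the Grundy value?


Kayles: a move removes 1 or 2 adjacent pins from a contiguous row.
Removing pins from a row of k leaves two independent rows (a, b) with a + b = k - 1 (one pin) or a + b = k - 2 (two pins); an end removal gives a = 0.
By Sprague-Grundy, G(k) = mex{ G(a) XOR G(b) } over all these splits. G(0) = 0.
G(1): splits (0,0):0^0=0 -> mex({0}) = 1
G(2): splits (0,1):0^1=1 (0,0):0^0=0 -> mex({0, 1}) = 2
G(3): splits (0,2):0^2=2 (1,1):1^1=0 (0,1):0^1=1 -> mex({0, 1, 2}) = 3
G(4): splits (0,3):0^3=3 (1,2):1^2=3 (0,2):0^2=2 (1,1):1^1=0 -> mex({0, 2, 3}) = 1
G(5): splits (0,4):0^1=1 (1,3):1^3=2 (2,2):2^2=0 (0,3):0^3=3 (1,2):1^2=3 -> mex({0, 1, 2, 3}) = 4
G(6) = mex({0, 1, 2, 4}) = 3
G(7) = mex({0, 1, 3, 4, 5}) = 2
G(8) = mex({0, 2, 3, 5, 6}) = 1
G(9) = mex({0, 1, 2, 3, 6, 7}) = 4
G(10) = mex({0, 1, 3, 4, 5, 7}) = 2
G(11) = mex({0, 1, 2, 3, 4, 5}) = 6
G(12) = mex({0, 1, 2, 3, 5, 6, 7}) = 4
G(13) = mex({0, 2, 3, 4, 6, 7}) = 1
G(14) = mex({0, 1, 4, 5, 6, 7}) = 2
G(15) = mex({0, 1, 2, 3, 4, 5, 6}) = 7
G(16) = mex({0, 2, 3, 5, 6, 7}) = 1
G(17) = mex({0, 1, 2, 3, 5, 6, 7}) = 4
G(18) = mex({0, 1, 2, 4, 5, 6}) = 3
G(19) = mex({0, 1, 3, 4, 5, 7}) = 2
G(20) = mex({0, 2, 3, 4, 5, 6, 7}) = 1
G(21) = mex({0, 1, 2, 3, 5, 6, 7}) = 4
G(22) = mex({0, 1, 2, 3, 4, 5, 7}) = 6
G(23) = mex({0, 1, 2, 3, 4, 5, 6}) = 7
G(24) = mex({0, 1, 2, 3, 5, 6, 7}) = 4
G(25) = mex({0, 2, 3, 4, 6, 7}) = 1
G(26) = mex({0, 1, 3, 4, 5, 6, 7}) = 2
Therefore G(26) = 2.

2


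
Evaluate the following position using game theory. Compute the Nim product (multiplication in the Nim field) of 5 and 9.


Nim multiplication is bilinear over XOR: (u XOR v) * w = (u*w) XOR (v*w).
So we split each operand into its bit components and XOR the pairwise Nim products.
5 = 1 + 4 (as XOR of powers of 2).
9 = 1 + 8 (as XOR of powers of 2).
Using the standard Nim-product table on single bits:
  2*2 = 3,   2*4 = 8,   2*8 = 12,
  4*4 = 6,   4*8 = 11,  8*8 = 13,
and  1*x = x (identity), k*l = l*k (commutative).
Pairwise Nim products:
  1 * 1 = 1
  1 * 8 = 8
  4 * 1 = 4
  4 * 8 = 11
XOR them: 1 XOR 8 XOR 4 XOR 11 = 6.
Result: 5 * 9 = 6 (in Nim).

6


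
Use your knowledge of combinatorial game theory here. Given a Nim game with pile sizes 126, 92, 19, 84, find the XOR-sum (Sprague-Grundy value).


We need the XOR (exclusive or) of all pile sizes.
After XOR-ing pile 1 (size 126): 0 XOR 126 = 126
After XOR-ing pile 2 (size 92): 126 XOR 92 = 34
After XOR-ing pile 3 (size 19): 34 XOR 19 = 49
After XOR-ing pile 4 (size 84): 49 XOR 84 = 101
The Nim-value of this position is 101.

101


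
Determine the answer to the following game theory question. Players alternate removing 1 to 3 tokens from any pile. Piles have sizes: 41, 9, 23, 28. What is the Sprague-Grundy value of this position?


Subtraction set: {1, 2, 3}
For this subtraction set, G(n) = n mod 4 (period = max + 1 = 4).
Pile 1 (size 41): G(41) = 41 mod 4 = 1
Pile 2 (size 9): G(9) = 9 mod 4 = 1
Pile 3 (size 23): G(23) = 23 mod 4 = 3
Pile 4 (size 28): G(28) = 28 mod 4 = 0
Total Grundy value = XOR of all: 1 XOR 1 XOR 3 XOR 0 = 3

3


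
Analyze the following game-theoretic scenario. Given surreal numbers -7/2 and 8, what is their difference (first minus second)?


x = -7/2, y = 8
Converting to common denominator: 2
x = -7/2, y = 16/2
x - y = -7/2 - 8 = -23/2

-23/2


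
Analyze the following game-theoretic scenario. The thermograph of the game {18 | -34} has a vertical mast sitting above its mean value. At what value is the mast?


Game = {18 | -34}, a switch {a | b} with numbers a > b.
Its thermograph has left wall a - t and right wall b + t, which meet at t = (a - b)/2, where both equal (a + b)/2. So the mast (mean value) is at (a + b)/2.
Mean = (18 + (-34))/2 = -16/2 = -8

-8


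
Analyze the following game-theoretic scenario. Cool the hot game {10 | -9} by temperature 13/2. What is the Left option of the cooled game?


Original game: {10 | -9} (a switch {a | b} with a > b).
Cooling by t (for t below the temperature (a - b)/2 = 19/2) taxes each move by t: {a | b} cooled by t is {a - t | b + t}.
Cooling amount: t = 13/2
Cooled Left option: 10 - 13/2 = 7/2
Cooled Right option: -9 + 13/2 = -5/2
Cooled game: {7/2 | -5/2}
Left option = 7/2

7/2


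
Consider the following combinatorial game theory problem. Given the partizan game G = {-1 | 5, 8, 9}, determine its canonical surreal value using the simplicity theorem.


Left options: {-1}, max = -1
Right options: {5, 8, 9}, min = 5
All options are numbers and max(Left) < min(Right), so by the simplicity theorem the value is the simplest (earliest-born) number strictly between -1 and 5.
Integers 0 through 4 all lie strictly between -1 and 5.
Among integers, the simplest (lowest birthday = smallest |n|; 0 is born on day 0, +-n on day n) is 0.
No non-integer in the interval can be simpler: if x is a non-integer in the interval, then floor(x) or ceil(x) also lies in the interval (the interval contains an integer), and both are proper prefixes of x's sign expansion, i.e. born earlier. So the game value is 0.
Game value = 0

0


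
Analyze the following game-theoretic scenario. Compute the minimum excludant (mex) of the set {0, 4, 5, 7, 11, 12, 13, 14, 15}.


Set = {0, 4, 5, 7, 11, 12, 13, 14, 15}
0 is in the set.
1 is NOT in the set. This is the mex.
mex = 1

1


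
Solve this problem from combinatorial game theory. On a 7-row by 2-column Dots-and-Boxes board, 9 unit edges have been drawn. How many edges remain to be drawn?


Grid: 7 x 2 boxes, i.e. 8 rows and 3 columns of dots.
Horizontal edges: (rows + 1) * cols = 8 * 2 = 16
Vertical edges: rows * (cols + 1) = 7 * 3 = 21
Total edges: 16 + 21 = 37
Edges drawn: 9
Remaining: 37 - 9 = 28

28


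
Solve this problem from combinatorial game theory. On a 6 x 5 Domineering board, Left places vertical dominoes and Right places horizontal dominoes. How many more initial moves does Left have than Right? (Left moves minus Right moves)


Board is 6 x 5 (rows x cols).
Left (vertical) placements: (rows-1) * cols = 5 * 5 = 25
Right (horizontal) placements: rows * (cols-1) = 6 * 4 = 24
Advantage = Left - Right = 25 - 24 = 1

1


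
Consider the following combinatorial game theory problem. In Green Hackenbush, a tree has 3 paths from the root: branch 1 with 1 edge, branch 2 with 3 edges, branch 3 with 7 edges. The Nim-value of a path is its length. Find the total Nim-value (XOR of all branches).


The tree has 3 branches from the ground vertex.
In Green Hackenbush, the Nim-value of a simple path of length k is k.
Branch 1: length 1, Nim-value = 1
Branch 2: length 3, Nim-value = 3
Branch 3: length 7, Nim-value = 7
Total Nim-value = XOR of all branch values:
0 XOR 1 = 1
1 XOR 3 = 2
2 XOR 7 = 5
Nim-value of the tree = 5

5


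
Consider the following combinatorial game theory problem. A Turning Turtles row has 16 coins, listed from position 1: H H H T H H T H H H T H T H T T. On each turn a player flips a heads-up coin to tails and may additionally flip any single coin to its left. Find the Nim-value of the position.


Coins: H H H T H H T H H H T H T H T T
Key fact: a single head at position k behaves exactly like a Nim heap of size k (turning it to T and optionally flipping a coin at j < k corresponds to moving the heap from k to j, or to 0), and heads combine as a disjunctive sum (two heads at the same place would cancel, matching j XOR j = 0). So the Nim-value is the XOR of the 1-indexed positions of the heads.
Face-up positions (1-indexed): [1, 2, 3, 5, 6, 8, 9, 10, 12, 14]
XOR 0 with 1: 0 XOR 1 = 1
XOR 1 with 2: 1 XOR 2 = 3
XOR 3 with 3: 3 XOR 3 = 0
XOR 0 with 5: 0 XOR 5 = 5
XOR 5 with 6: 5 XOR 6 = 3
XOR 3 with 8: 3 XOR 8 = 11
XOR 11 with 9: 11 XOR 9 = 2
XOR 2 with 10: 2 XOR 10 = 8
XOR 8 with 12: 8 XOR 12 = 4
XOR 4 with 14: 4 XOR 14 = 10
Nim-value = 10

10


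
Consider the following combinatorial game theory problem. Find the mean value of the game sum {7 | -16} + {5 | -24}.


G1 = {7 | -16}, G2 = {5 | -24}
Each is a switch {a | b} with numbers a > b; its mean value is (a + b)/2, and mean value is additive over game sums: m(G1 + G2) = m(G1) + m(G2).
Mean of G1 = (7 + (-16))/2 = -9/2 = -9/2
Mean of G2 = (5 + (-24))/2 = -19/2 = -19/2
Mean of G1 + G2 = -9/2 + -19/2 = -14

-14


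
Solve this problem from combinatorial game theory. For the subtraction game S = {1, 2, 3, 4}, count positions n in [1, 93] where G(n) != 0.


Subtraction set S = {1, 2, 3, 4}, so G(n) = n mod 5.
G(n) = 0 when n is a multiple of 5.
Multiples of 5 in [1, 93]: 18
N-positions (nonzero Grundy) = 93 - 18 = 75

75


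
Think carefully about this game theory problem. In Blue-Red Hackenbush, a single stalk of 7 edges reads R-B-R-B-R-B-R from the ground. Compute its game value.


Edges (from ground): R-B-R-B-R-B-R
By Berlekamp's sign-expansion rule, a Blue-Red Hackenbush stalk has the value of the surreal number whose sign sequence is the edge sequence with B -> + and R -> -.
Sign sequence: -+-+-+-
Trace the sign expansion in the surreal number tree, starting from 0:
Edge 1: R (sign -) -> bounds (-inf, 0), value = -1
Edge 2: B (sign +) -> bounds (-1, 0), value = -1/2
Edge 3: R (sign -) -> bounds (-1, -1/2), value = -3/4
Edge 4: B (sign +) -> bounds (-3/4, -1/2), value = -5/8
Edge 5: R (sign -) -> bounds (-3/4, -5/8), value = -11/16
Edge 6: B (sign +) -> bounds (-11/16, -5/8), value = -21/32
Edge 7: R (sign -) -> bounds (-11/16, -21/32), value = -43/64
Game value = -43/64

-43/64


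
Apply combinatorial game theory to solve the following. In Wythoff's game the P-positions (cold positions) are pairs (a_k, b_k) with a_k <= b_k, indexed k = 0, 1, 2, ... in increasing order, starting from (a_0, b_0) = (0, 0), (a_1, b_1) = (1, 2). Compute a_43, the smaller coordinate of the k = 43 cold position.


By Wythoff's theorem, a_k = floor(k * phi) and b_k = floor(k * phi^2) = a_k + k, where phi = (1 + sqrt(5))/2 is the golden ratio.
phi = (1 + sqrt(5))/2 = 1.618034
k = 43
k * phi = 43 * 1.618034 = 69.575462
a_43 = floor(k * phi) = 69

69


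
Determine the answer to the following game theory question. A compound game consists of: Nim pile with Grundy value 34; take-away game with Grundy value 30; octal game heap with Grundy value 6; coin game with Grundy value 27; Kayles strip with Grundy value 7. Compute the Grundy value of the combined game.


By the Sprague-Grundy theorem, the Grundy value of a sum of games is the XOR of individual Grundy values.
Nim pile: Grundy value = 34. Running XOR: 0 XOR 34 = 34
take-away game: Grundy value = 30. Running XOR: 34 XOR 30 = 60
octal game heap: Grundy value = 6. Running XOR: 60 XOR 6 = 58
coin game: Grundy value = 27. Running XOR: 58 XOR 27 = 33
Kayles strip: Grundy value = 7. Running XOR: 33 XOR 7 = 38
The combined Grundy value is 38.

38


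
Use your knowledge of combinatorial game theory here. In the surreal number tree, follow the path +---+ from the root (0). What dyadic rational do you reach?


Sign expansion: +---+
Rule: track bounds (lo, hi), initially (-inf, +inf). On '+', the current value becomes lo and we move to the simplest number in (value, hi): value + 1 if hi = +inf, otherwise the midpoint (value + hi)/2. On '-', the current value becomes hi and we move to value - 1 if lo = -inf, otherwise the midpoint (lo + value)/2.
Start at 0.
Step 1: sign = +, move right. Bounds: (0, +inf). Value = 1
Step 2: sign = -, move left. Bounds: (0, 1). Value = 1/2
Step 3: sign = -, move left. Bounds: (0, 1/2). Value = 1/4
Step 4: sign = -, move left. Bounds: (0, 1/4). Value = 1/8
Step 5: sign = +, move right. Bounds: (1/8, 1/4). Value = 3/16
The surreal number with sign expansion +---+ is 3/16.

3/16


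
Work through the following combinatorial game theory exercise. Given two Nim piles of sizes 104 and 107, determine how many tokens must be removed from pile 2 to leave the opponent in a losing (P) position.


Piles: 104 and 107
Current XOR: 104 XOR 107 = 3 (non-zero, so this is an N-position).
To make the XOR zero, we need to find a move that balances the piles.
For pile 2 (size 107): target = 107 XOR 3 = 104
We reduce pile 2 from 107 to 104.
Tokens removed: 107 - 104 = 3
Verification: 104 XOR 104 = 0

3


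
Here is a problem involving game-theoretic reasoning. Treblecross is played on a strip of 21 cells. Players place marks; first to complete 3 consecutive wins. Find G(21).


Treblecross: place X on empty cells; 3-in-a-row wins.
Playing within two cells of an existing X lets the opponent win at once, so sensible play treats the cells i-2..i+2 around each X as dead. The player left with no safe cell loses, so this is a normal-play take-away game on strips of safe cells.
Placing X at cell i (0-indexed) of a strip of k safe cells leaves independent strips of sizes max(0, i-2) and max(0, k-i-3). Hence G(k) = mex{ G(max(0,i-2)) XOR G(max(0,k-i-3)) : 0 <= i < k }, with G(0) = 0.
G(1): splits (0,0):0^0=0 -> mex({0}) = 1
G(2): splits (0,0):0^0=0 -> mex({0}) = 1
G(3): splits (0,0):0^0=0 -> mex({0}) = 1
G(4): splits (0,1):0^1=1 (0,0):0^0=0 -> mex({0, 1}) = 2
G(5): splits (0,2):0^1=1 (0,1):0^1=1 (0,0):0^0=0 -> mex({0, 1}) = 2
G(6) = mex({1}) = 0
G(7) = mex({0, 1, 2}) = 3
G(8) = mex({0, 1, 2}) = 3
G(9) = mex({0, 2}) = 1
G(10) = mex({0, 2, 3}) = 1
G(11) = mex({0, 3}) = 1
G(12) = mex({1, 3}) = 0
G(13) = mex({0, 1, 2, 3}) = 4
G(14) = mex({0, 1, 2}) = 3
G(15) = mex({0, 1, 2}) = 3
G(16) = mex({0, 1, 2, 4}) = 3
G(17) = mex({0, 1, 3, 4}) = 2
G(18) = mex({0, 1, 3, 4}) = 2
G(19) = mex({0, 1, 3, 5}) = 2
G(20) = mex({0, 1, 2, 3, 5}) = 4
G(21) = mex({0, 1, 2, 3, 5}) = 4
Therefore G(21) = 4.

4


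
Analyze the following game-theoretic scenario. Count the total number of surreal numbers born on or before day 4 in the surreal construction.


Day 0: {|} = 0 is born. Count = 1.
Day n: the number of surreal numbers born by day n is 2^(n+1) - 1.
By day 0: 2^1 - 1 = 1
By day 1: 2^2 - 1 = 3
By day 2: 2^3 - 1 = 7
By day 3: 2^4 - 1 = 15
By day 4: 2^5 - 1 = 31
By day 4: 31 surreal numbers.

31


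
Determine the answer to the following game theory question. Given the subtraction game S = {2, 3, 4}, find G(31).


The subtraction set is S = {2, 3, 4}.
G(k) = mex{ G(k - s) : s in S, s <= k }. We compute iteratively: G(0) = 0.
G(1) = mex({}) = 0
G(2) = mex({0}) = 1
G(3) = mex({0}) = 1
G(4) = mex({0, 1}) = 2
G(5) = mex({0, 1}) = 2
G(6) = mex({1, 2}) = 0
G(7) = mex({1, 2}) = 0
G(8) = mex({0, 2}) = 1
G(9) = mex({0, 2}) = 1
Observe that G(6)..G(9) = 0, 0, 1, 1 repeats G(0)..G(3) = 0, 0, 1, 1.
For k >= max(S) = 4, G(k) is determined by the previous 4 values G(k-4)..G(k-1); a window of 4 consecutive values has recurred shifted by 6, so by induction G(k + 6) = G(k) for all k >= 0: the sequence is periodic from the start with period 6.
One period: G(0..5) = 0, 0, 1, 1, 2, 2.
31 mod 6 = 1, so G(31) = G(1) = 0.

0


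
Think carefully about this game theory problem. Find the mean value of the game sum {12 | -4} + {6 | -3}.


G1 = {12 | -4}, G2 = {6 | -3}
Each is a switch {a | b} with numbers a > b; its mean value is (a + b)/2, and mean value is additive over game sums: m(G1 + G2) = m(G1) + m(G2).
Mean of G1 = (12 + (-4))/2 = 8/2 = 4
Mean of G2 = (6 + (-3))/2 = 3/2 = 3/2
Mean of G1 + G2 = 4 + 3/2 = 11/2

11/2


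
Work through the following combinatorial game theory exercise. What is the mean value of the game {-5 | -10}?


Game = {-5 | -10}, a switch {a | b} with numbers a > b.
Its thermograph has left wall a - t and right wall b + t, which meet at t = (a - b)/2, where both equal (a + b)/2. So the mast (mean value) is at (a + b)/2.
Mean = (-5 + (-10))/2 = -15/2 = -15/2

-15/2


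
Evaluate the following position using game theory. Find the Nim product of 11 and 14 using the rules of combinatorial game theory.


Nim multiplication is bilinear over XOR: (u XOR v) * w = (u*w) XOR (v*w).
So we split each operand into its bit components and XOR the pairwise Nim products.
11 = 1 + 2 + 8 (as XOR of powers of 2).
14 = 2 + 4 + 8 (as XOR of powers of 2).
Using the standard Nim-product table on single bits:
  2*2 = 3,   2*4 = 8,   2*8 = 12,
  4*4 = 6,   4*8 = 11,  8*8 = 13,
and  1*x = x (identity), k*l = l*k (commutative).
Pairwise Nim products:
  1 * 2 = 2
  1 * 4 = 4
  1 * 8 = 8
  2 * 2 = 3
  2 * 4 = 8
  2 * 8 = 12
  8 * 2 = 12
  8 * 4 = 11
  8 * 8 = 13
XOR them: 2 XOR 4 XOR 8 XOR 3 XOR 8 XOR 12 XOR 12 XOR 11 XOR 13 = 3.
Result: 11 * 14 = 3 (in Nim).

3


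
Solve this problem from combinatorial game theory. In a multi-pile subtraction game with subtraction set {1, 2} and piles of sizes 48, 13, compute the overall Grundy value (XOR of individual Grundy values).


Subtraction set: {1, 2}
For this subtraction set, G(n) = n mod 3 (period = max + 1 = 3).
Pile 1 (size 48): G(48) = 48 mod 3 = 0
Pile 2 (size 13): G(13) = 13 mod 3 = 1
Total Grundy value = XOR of all: 0 XOR 1 = 1

1


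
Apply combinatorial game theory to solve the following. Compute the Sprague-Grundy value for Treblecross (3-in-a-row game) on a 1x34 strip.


Treblecross: place X on empty cells; 3-in-a-row wins.
Playing within two cells of an existing X lets the opponent win at once, so sensible play treats the cells i-2..i+2 around each X as dead. The player left with no safe cell loses, so this is a normal-play take-away game on strips of safe cells.
Placing X at cell i (0-indexed) of a strip of k safe cells leaves independent strips of sizes max(0, i-2) and max(0, k-i-3). Hence G(k) = mex{ G(max(0,i-2)) XOR G(max(0,k-i-3)) : 0 <= i < k }, with G(0) = 0.
G(1): splits (0,0):0^0=0 -> mex({0}) = 1
G(2): splits (0,0):0^0=0 -> mex({0}) = 1
G(3): splits (0,0):0^0=0 -> mex({0}) = 1
G(4): splits (0,1):0^1=1 (0,0):0^0=0 -> mex({0, 1}) = 2
G(5): splits (0,2):0^1=1 (0,1):0^1=1 (0,0):0^0=0 -> mex({0, 1}) = 2
G(6) = mex({1}) = 0
G(7) = mex({0, 1, 2}) = 3
G(8) = mex({0, 1, 2}) = 3
G(9) = mex({0, 2}) = 1
G(10) = mex({0, 2, 3}) = 1
G(11) = mex({0, 3}) = 1
G(12) = mex({1, 3}) = 0
G(13) = mex({0, 1, 2, 3}) = 4
G(14) = mex({0, 1, 2}) = 3
G(15) = mex({0, 1, 2}) = 3
G(16) = mex({0, 1, 2, 4}) = 3
G(17) = mex({0, 1, 3, 4}) = 2
G(18) = mex({0, 1, 3, 4}) = 2
G(19) = mex({0, 1, 3, 5}) = 2
G(20) = mex({0, 1, 2, 3, 5}) = 4
G(21) = mex({0, 1, 2, 3, 5}) = 4
G(22) = mex({1, 2, 6}) = 0
G(23) = mex({0, 1, 2, 3, 4, 6}) = 5
G(24) = mex({0, 1, 2, 3, 4}) = 5
G(25) = mex({0, 1, 3, 4, 7}) = 2
G(26) = mex({0, 1, 3, 4, 5, 7}) = 2
G(27) = mex({0, 1, 3, 5}) = 2
G(28) = mex({0, 1, 2, 5}) = 3
G(29) = mex({0, 1, 2, 4, 5, 6}) = 3
G(30) = mex({1, 2, 4, 6}) = 0
G(31) = mex({0, 1, 2, 3, 4, 6}) = 5
G(32) = mex({1, 2, 3, 4, 7}) = 0
G(33) = mex({0, 3, 7}) = 1
G(34) = mex({0, 2, 3, 5, 7}) = 1
Therefore G(34) = 1.

1


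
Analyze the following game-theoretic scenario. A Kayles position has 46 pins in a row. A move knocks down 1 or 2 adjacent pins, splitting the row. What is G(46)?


Kayles: a move removes 1 or 2 adjacent pins from a contiguous row.
Removing pins from a row of k leaves two independent rows (a, b) with a + b = k - 1 (one pin) or a + b = k - 2 (two pins); an end removal gives a = 0.
By Sprague-Grundy, G(k) = mex{ G(a) XOR G(b) } over all these splits. G(0) = 0.
G(1): splits (0,0):0^0=0 -> mex({0}) = 1
G(2): splits (0,1):0^1=1 (0,0):0^0=0 -> mex({0, 1}) = 2
G(3): splits (0,2):0^2=2 (1,1):1^1=0 (0,1):0^1=1 -> mex({0, 1, 2}) = 3
G(4): splits (0,3):0^3=3 (1,2):1^2=3 (0,2):0^2=2 (1,1):1^1=0 -> mex({0, 2, 3}) = 1
G(5): splits (0,4):0^1=1 (1,3):1^3=2 (2,2):2^2=0 (0,3):0^3=3 (1,2):1^2=3 -> mex({0, 1, 2, 3}) = 4
G(6) = mex({0, 1, 2, 4}) = 3
G(7) = mex({0, 1, 3, 4, 5}) = 2
G(8) = mex({0, 2, 3, 5, 6}) = 1
G(9) = mex({0, 1, 2, 3, 6, 7}) = 4
G(10) = mex({0, 1, 3, 4, 5, 7}) = 2
G(11) = mex({0, 1, 2, 3, 4, 5}) = 6
G(12) = mex({0, 1, 2, 3, 5, 6, 7}) = 4
G(13) = mex({0, 2, 3, 4, 6, 7}) = 1
G(14) = mex({0, 1, 4, 5, 6, 7}) = 2
G(15) = mex({0, 1, 2, 3, 4, 5, 6}) = 7
G(16) = mex({0, 2, 3, 5, 6, 7}) = 1
G(17) = mex({0, 1, 2, 3, 5, 6, 7}) = 4
G(18) = mex({0, 1, 2, 4, 5, 6}) = 3
G(19) = mex({0, 1, 3, 4, 5, 7}) = 2
G(20) = mex({0, 2, 3, 4, 5, 6, 7}) = 1
G(21) = mex({0, 1, 2, 3, 5, 6, 7}) = 4
G(22) = mex({0, 1, 2, 3, 4, 5, 7}) = 6
G(23) = mex({0, 1, 2, 3, 4, 5, 6}) = 7
G(24) = mex({0, 1, 2, 3, 5, 6, 7}) = 4
G(25) = mex({0, 2, 3, 4, 6, 7}) = 1
G(26) = mex({0, 1, 3, 4, 5, 6, 7}) = 2
G(27) = mex({0, 1, 2, 3, 4, 5, 6, 7}) = 8
G(28) = mex({0, 1, 2, 3, 4, 6, 7, 8}) = 5
G(29) = mex({0, 1, 2, 3, 5, 6, 7, 8, 9}) = 4
G(30) = mex({0, 1, 2, 3, 4, 5, 6, 9, 10}) = 7
G(31) = mex({0, 1, 3, 4, 5, 7, 10, 11}) = 2
G(32) = mex({0, 2, 3, 4, 5, 6, 7, 9, 11}) = 1
G(33) = mex({0, 1, 2, 3, 4, 5, 6, 7, 9, 12}) = 8
G(34) = mex({0, 1, 2, 3, 4, 5, 7, 8, 11, 12}) = 6
G(35) = mex({0, 1, 2, 3, 4, 5, 6, 8, 9, 10, 11}) = 7
G(36) = mex({0, 1, 2, 3, 5, 6, 7, 9, 10}) = 4
G(37) = mex({0, 2, 3, 4, 6, 7, 9, 10, 11, 12}) = 1
G(38) = mex({0, 1, 3, 4, 5, 6, 7, 9, 10, 11, 12}) = 2
G(39) = mex({0, 1, 2, 4, 5, 6, 7, 9, 10, 12, 14}) = 3
G(40) = mex({0, 2, 3, 4, 6, 7, 11, 12, 14}) = 1
G(41) = mex({0, 1, 2, 3, 5, 6, 7, 9, 10, 11, 12}) = 4
G(42) = mex({0, 1, 2, 3, 4, 5, 6, 9, 10}) = 7
G(43) = mex({0, 1, 3, 4, 5, 7, 9, 10, 12, 15}) = 2
G(44) = mex({0, 2, 3, 4, 5, 6, 7, 9, 10, 12, 15}) = 1
G(45) = mex({0, 1, 2, 3, 4, 5, 6, 7, 9, 10, 12, 14}) = 8
G(46) = mex({0, 1, 3, 4, 5, 7, 8, 11, 12, 14}) = 2
Therefore G(46) = 2.

2


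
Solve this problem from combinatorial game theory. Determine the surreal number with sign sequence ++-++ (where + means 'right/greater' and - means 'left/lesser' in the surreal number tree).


Sign expansion: ++-++
Rule: track bounds (lo, hi), initially (-inf, +inf). On '+', the current value becomes lo and we move to the simplest number in (value, hi): value + 1 if hi = +inf, otherwise the midpoint (value + hi)/2. On '-', the current value becomes hi and we move to value - 1 if lo = -inf, otherwise the midpoint (lo + value)/2.
Start at 0.
Step 1: sign = +, move right. Bounds: (0, +inf). Value = 1
Step 2: sign = +, move right. Bounds: (1, +inf). Value = 2
Step 3: sign = -, move left. Bounds: (1, 2). Value = 3/2
Step 4: sign = +, move right. Bounds: (3/2, 2). Value = 7/4
Step 5: sign = +, move right. Bounds: (7/4, 2). Value = 15/8
The surreal number with sign expansion ++-++ is 15/8.

15/8


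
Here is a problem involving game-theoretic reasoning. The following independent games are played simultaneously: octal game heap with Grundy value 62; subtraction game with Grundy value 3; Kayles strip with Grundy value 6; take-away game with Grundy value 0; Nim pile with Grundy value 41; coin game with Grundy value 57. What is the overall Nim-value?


By the Sprague-Grundy theorem, the Grundy value of a sum of games is the XOR of individual Grundy values.
octal game heap: Grundy value = 62. Running XOR: 0 XOR 62 = 62
subtraction game: Grundy value = 3. Running XOR: 62 XOR 3 = 61
Kayles strip: Grundy value = 6. Running XOR: 61 XOR 6 = 59
take-away game: Grundy value = 0. Running XOR: 59 XOR 0 = 59
Nim pile: Grundy value = 41. Running XOR: 59 XOR 41 = 18
coin game: Grundy value = 57. Running XOR: 18 XOR 57 = 43
The combined Grundy value is 43.

43


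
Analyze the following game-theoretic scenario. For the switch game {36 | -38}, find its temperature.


The game is {36 | -38}, a switch {a | b} with numbers a > b.
Cooling {a | b} by t gives {a - t | b + t}, which stops being hot when a - t = b + t, i.e. at t = (a - b)/2. So the temperature of a switch is (a - b)/2.
Temperature = (Left option - Right option) / 2
= (36 - (-38)) / 2
= 74 / 2
= 37

37


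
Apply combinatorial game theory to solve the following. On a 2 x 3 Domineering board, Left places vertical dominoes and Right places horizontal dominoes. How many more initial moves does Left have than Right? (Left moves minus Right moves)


Board is 2 x 3 (rows x cols).
Left (vertical) placements: (rows-1) * cols = 1 * 3 = 3
Right (horizontal) placements: rows * (cols-1) = 2 * 2 = 4
Advantage = Left - Right = 3 - 4 = -1

-1
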